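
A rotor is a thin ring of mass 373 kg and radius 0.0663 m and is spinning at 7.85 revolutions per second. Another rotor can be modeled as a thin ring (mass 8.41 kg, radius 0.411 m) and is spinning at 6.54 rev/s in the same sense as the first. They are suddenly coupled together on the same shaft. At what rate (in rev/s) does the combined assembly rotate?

No external torque acts about the common axis, so total angular momentum is conserved.
Moments of inertia: I_A = (373)(0.0663)² = 1.640 kg·m²; I_B = (8.41)(0.411)² = 1.421 kg·m².
Taking A's sense as positive: L = (1.640)(7.85) + (1.421)(6.54) = 22.16 kg·m²·rev/s.
Combined I = 1.640 + 1.421 = 3.060 kg·m².
ω_f = L / I = 22.16 / 3.060 = 7.242 rev/s.

|ω_f| ≈ 7.24 rev/s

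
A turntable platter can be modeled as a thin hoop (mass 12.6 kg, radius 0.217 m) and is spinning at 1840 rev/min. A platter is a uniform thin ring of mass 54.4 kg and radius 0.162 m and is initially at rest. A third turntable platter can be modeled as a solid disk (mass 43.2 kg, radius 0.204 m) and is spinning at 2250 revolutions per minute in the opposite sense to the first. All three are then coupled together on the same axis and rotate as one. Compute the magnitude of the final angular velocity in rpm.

No external torque acts about the common axis, so total angular momentum is conserved.
Moments of inertia: I_A = (12.6)(0.217)² = 0.5933 kg·m²; I_B = (54.4)(0.162)² = 1.428 kg·m²; I_C = ½(43.2)(0.204)² = 0.8989 kg·m².
Taking A's sense as positive: L = (0.5933)(1840) − (0.8989)(2250) = -930.8 kg·m²·rpm.
Combined I = 0.5933 + 1.428 + 0.8989 = 2.920 kg·m².
ω_f = L / I = -930.8 / 2.920 = -318.8 rpm.

|ω_f| ≈ 319 rpm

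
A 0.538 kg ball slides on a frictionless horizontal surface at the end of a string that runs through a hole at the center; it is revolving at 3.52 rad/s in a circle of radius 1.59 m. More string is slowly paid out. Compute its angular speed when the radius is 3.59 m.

No torque about the axis ⇒ m r₁² ω₁ = m r₂² ω₂.
ω₂ = ω₁ (r₁/r₂)² = (3.52)(1.59/3.59)² = 0.6905 rad/s.

ω₂ ≈ 0.690 rad/s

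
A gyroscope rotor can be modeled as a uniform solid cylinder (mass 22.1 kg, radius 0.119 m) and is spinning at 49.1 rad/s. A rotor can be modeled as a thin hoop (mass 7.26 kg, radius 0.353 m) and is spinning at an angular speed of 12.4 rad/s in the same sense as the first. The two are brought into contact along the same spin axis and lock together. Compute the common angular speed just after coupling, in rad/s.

No external torque acts about the common axis, so total angular momentum is conserved.
Moments of inertia: I_A = ½(22.1)(0.119)² = 0.1565 kg·m²; I_B = (7.26)(0.353)² = 0.9047 kg·m².
Taking A's sense as positive: L = (0.1565)(49.1) + (0.9047)(12.4) = 18.90 kg·m²·rad/s.
Combined I = 0.1565 + 0.9047 = 1.061 kg·m².
ω_f = L / I = 18.90 / 1.061 = 17.81 rad/s.

|ω_f| ≈ 17.8 rad/s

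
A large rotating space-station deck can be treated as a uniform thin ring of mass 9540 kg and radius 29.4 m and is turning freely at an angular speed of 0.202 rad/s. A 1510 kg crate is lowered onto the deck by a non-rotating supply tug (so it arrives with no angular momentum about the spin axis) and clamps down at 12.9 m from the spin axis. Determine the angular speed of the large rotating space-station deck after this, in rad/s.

ω_f ≈ 0.196 rad/s

No external torque acts about the spin axis; L_before = L_after.
I_p = (9540)(29.4)² = 8.246e+06 kg·m².
Added inertia Σmr² = (1510)(12.9)² = 2.513e+05 kg·m²; I_f = 8.246e+06 + 2.513e+05 = 8.497e+06 kg·m².
ω_f = I_p ω_i / I_f = (8.246e+06)(0.202) / 8.497e+06 = 0.1960 rad/s.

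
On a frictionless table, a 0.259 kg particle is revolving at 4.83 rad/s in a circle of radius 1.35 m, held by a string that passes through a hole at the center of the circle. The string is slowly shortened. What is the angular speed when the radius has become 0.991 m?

The constraining force is radial, so m r² ω about the center is conserved.
ω₂ = ω₁ (r₁/r₂)² = (4.83)(1.35/0.991)² = 8.963 rad/s.

ω₂ ≈ 8.96 rad/s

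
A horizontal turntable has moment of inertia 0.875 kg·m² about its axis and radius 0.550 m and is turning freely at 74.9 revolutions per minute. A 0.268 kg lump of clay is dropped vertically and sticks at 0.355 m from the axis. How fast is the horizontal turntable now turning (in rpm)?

The added mass arrives with no angular momentum about the axis, and any external torque about the axis is negligible, so the system's angular momentum is conserved.
Added inertia Σmr² = (0.268)(0.355)² = 0.03377 kg·m²; I_f = 0.8750 + 0.03377 = 0.9088 kg·m².
ω_f = I_p ω_i / I_f = (0.8750)(74.9) / 0.9088 = 72.12 rpm.

ω_f ≈ 72.1 rpm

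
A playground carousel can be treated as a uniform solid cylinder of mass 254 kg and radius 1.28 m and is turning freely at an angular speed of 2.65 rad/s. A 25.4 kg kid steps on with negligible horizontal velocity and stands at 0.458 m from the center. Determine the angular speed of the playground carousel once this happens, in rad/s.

No external torque acts about the center; L_before = L_after.
I_p = ½(254)(1.28)² = 208.1 kg·m².
Added inertia Σmr² = (25.4)(0.458)² = 5.328 kg·m²; I_f = 208.1 + 5.328 = 213.4 kg·m².
ω_f = I_p ω_i / I_f = (208.1)(2.65) / 213.4 = 2.584 rad/s.

ω_f ≈ 2.58 rad/s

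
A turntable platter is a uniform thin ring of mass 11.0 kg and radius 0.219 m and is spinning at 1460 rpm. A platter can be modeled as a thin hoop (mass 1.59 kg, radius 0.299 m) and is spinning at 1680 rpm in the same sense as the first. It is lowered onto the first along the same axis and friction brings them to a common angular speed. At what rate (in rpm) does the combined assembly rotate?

The coupling torques are internal; angular momentum about the shared axis is conserved.
Moments of inertia: I_A = (11.0)(0.219)² = 0.5276 kg·m²; I_B = (1.59)(0.299)² = 0.1421 kg·m².
Taking A's sense as positive: L = (0.5276)(1460) + (0.1421)(1680) = 1009 kg·m²·rpm.
Combined I = 0.5276 + 0.1421 = 0.6697 kg·m².
ω_f = L / I = 1009 / 0.6697 = 1507 rpm.

|ω_f| ≈ 1510 rpm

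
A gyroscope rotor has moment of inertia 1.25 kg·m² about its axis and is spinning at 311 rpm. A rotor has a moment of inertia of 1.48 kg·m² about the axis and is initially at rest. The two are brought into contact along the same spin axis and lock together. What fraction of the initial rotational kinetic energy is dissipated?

fraction ≈ 0.542

No external torque acts about the common axis, so total angular momentum is conserved.
Taking A's sense as positive: L = (1.250)(311) = 388.8 kg·m²·rpm.
Combined I = 1.250 + 1.480 = 2.730 kg·m².
ω_f = L / I = 388.8 / 2.730 = 142.4 rpm.
KE_i = ½ΣIω² = 662.9 J; KE_f = ½(2.730)(14.91)² = 303.5 J.
Fraction dissipated = (KE_i − KE_f)/KE_i = 0.5421.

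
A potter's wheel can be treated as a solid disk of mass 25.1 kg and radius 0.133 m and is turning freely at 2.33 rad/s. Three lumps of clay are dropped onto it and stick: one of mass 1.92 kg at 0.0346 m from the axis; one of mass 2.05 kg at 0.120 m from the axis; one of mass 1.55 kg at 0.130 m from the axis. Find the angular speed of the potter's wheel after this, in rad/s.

No external torque acts about the axis; L_before = L_after.
I_p = ½(25.1)(0.133)² = 0.2220 kg·m².
Added inertia Σmr² = (1.92)(0.0346)² + (2.05)(0.120)² + (1.55)(0.130)² = 0.05801 kg·m²; I_f = 0.2220 + 0.05801 = 0.2800 kg·m².
ω_f = I_p ω_i / I_f = (0.2220)(2.33) / 0.2800 = 1.847 rad/s.

ω_f ≈ 1.85 rad/s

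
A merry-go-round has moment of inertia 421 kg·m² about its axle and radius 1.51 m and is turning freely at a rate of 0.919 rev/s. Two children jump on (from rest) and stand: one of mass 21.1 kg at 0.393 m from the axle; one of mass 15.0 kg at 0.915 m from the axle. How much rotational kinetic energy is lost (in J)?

energy lost ≈ 254 J

No external torque acts about the axle; L_before = L_after.
Added inertia Σmr² = (21.1)(0.393)² + (15.0)(0.915)² = 15.82 kg·m²; I_f = 421.0 + 15.82 = 436.8 kg·m².
ω_f = I_p ω_i / I_f = (421.0)(0.919) / 436.8 = 0.8857 rev/s.
KE_i = ½(421.0)(5.774 rad/s)² = 7018 J; KE_f = ½(436.8)(5.565)² = 6764 J.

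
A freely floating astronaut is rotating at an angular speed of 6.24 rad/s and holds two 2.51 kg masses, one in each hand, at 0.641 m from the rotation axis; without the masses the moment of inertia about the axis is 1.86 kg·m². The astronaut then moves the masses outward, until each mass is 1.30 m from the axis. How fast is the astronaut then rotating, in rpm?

No external torque acts about the spin axis, so angular momentum is conserved.
I₁ = 1.86 + 2(2.51)(0.641)² = 3.923 kg·m²; I₂ = 1.86 + 2(2.51)(1.30)² = 10.34 kg·m².
ω₂ = I₁ω₁ / I₂ = (3.923)(6.24 rad/s) / (10.34) = 2.366 rad/s = 22.60 rpm.

ω₂ ≈ 22.6 rpm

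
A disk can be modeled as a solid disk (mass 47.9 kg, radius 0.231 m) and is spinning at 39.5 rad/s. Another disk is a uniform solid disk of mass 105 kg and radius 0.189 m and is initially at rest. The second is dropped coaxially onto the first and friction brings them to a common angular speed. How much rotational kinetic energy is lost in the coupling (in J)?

No external torque acts about the common axis, so total angular momentum is conserved.
Moments of inertia: I_A = ½(47.9)(0.231)² = 1.278 kg·m²; I_B = ½(105)(0.189)² = 1.875 kg·m².
Taking A's sense as positive: L = (1.278)(39.5) = 50.48 kg·m²·rad/s.
Combined I = 1.278 + 1.875 = 3.153 kg·m².
ω_f = L / I = 50.48 / 3.153 = 16.01 rad/s.
KE_i = ½ΣIω² = 997.0 J; KE_f = ½(3.153)(16.01)² = 404.1 J.

ΔKE lost ≈ 593 J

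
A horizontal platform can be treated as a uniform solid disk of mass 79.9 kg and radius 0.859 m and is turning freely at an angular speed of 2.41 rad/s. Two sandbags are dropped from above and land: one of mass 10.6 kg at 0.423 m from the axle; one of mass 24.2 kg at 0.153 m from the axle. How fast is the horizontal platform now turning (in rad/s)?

ω_f ≈ 2.22 rad/s

The added mass arrives with no angular momentum about the axle, and any external torque about the axle is negligible, so the system's angular momentum is conserved.
I_p = ½(79.9)(0.859)² = 29.48 kg·m².
Added inertia Σmr² = (10.6)(0.423)² + (24.2)(0.153)² = 2.463 kg·m²; I_f = 29.48 + 2.463 = 31.94 kg·m².
ω_f = I_p ω_i / I_f = (29.48)(2.41) / 31.94 = 2.224 rad/s.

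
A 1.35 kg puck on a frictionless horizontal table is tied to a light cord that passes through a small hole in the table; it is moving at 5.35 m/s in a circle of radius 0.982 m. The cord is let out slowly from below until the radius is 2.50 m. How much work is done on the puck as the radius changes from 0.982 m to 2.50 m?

W ≈ -16.3 J

The only horizontal force on the mass is along the cord (radial), so it exerts no torque about the hole and angular momentum m v r is conserved.
v₂ = v₁ r₁ / r₂ = (5.35)(0.982) / (2.50) = 2.101 m/s.
W = ΔKE = ½m(v₂² − v₁²) = -16.34 J.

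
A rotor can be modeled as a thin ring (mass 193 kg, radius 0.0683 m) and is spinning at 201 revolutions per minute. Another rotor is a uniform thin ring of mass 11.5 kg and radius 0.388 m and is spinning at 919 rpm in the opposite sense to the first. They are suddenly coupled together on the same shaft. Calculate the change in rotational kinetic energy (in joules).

The coupling torques are internal; angular momentum about the shared axis is conserved.
Moments of inertia: I_A = (193)(0.0683)² = 0.9003 kg·m²; I_B = (11.5)(0.388)² = 1.731 kg·m².
Taking A's sense as positive: L = (0.9003)(201) − (1.731)(919) = -1410 kg·m²·rpm.
Combined I = 0.9003 + 1.731 = 2.632 kg·m².
ω_f = L / I = -1410 / 2.632 = -535.8 rpm.
KE_i = ½ΣIω² = 8217 J; KE_f = ½(2.632)(56.11)² = 4143 J.

ΔKE ≈ -4070 J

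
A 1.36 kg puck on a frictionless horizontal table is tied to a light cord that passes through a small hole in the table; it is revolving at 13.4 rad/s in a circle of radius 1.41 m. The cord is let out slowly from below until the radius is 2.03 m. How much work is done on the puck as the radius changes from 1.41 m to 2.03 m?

W ≈ -126 J

The constraining force is radial, so m r² ω about the center is conserved.
ω₂ = ω₁ (r₁/r₂)² = (13.4)(1.41/2.03)² = 6.465 rad/s.
W = ΔKE = ½m(v₂² − v₁²) = -125.6 J.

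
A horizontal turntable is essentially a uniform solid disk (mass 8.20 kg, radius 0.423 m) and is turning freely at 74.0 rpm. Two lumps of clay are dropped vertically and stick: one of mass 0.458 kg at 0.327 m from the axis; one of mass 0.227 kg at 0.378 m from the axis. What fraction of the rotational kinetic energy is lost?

fraction ≈ 0.0999

The added mass arrives with no angular momentum about the axis, and any external torque about the axis is negligible, so the system's angular momentum is conserved.
I_p = ½(8.20)(0.423)² = 0.7336 kg·m².
Added inertia Σmr² = (0.458)(0.327)² + (0.227)(0.378)² = 0.08141 kg·m²; I_f = 0.7336 + 0.08141 = 0.8150 kg·m².
ω_f = I_p ω_i / I_f = (0.7336)(74.0) / 0.8150 = 66.61 rpm.
KE_i = ½(0.7336)(7.749 rad/s)² = 22.03 J; KE_f = ½(0.8150)(6.975)² = 19.83 J.
Fraction lost = 0.09989.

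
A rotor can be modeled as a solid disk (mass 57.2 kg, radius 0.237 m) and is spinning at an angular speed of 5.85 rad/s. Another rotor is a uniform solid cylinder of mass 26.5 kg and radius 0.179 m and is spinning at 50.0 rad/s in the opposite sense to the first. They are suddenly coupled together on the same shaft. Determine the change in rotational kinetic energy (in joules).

ΔKE ≈ -524 J

The coupling torques are internal; angular momentum about the shared axis is conserved.
Moments of inertia: I_A = ½(57.2)(0.237)² = 1.606 kg·m²; I_B = ½(26.5)(0.179)² = 0.4245 kg·m².
Taking A's sense as positive: L = (1.606)(5.85) − (0.4245)(50.0) = -11.83 kg·m²·rad/s.
Combined I = 1.606 + 0.4245 = 2.031 kg·m².
ω_f = L / I = -11.83 / 2.031 = -5.825 rad/s.
KE_i = ½ΣIω² = 558.2 J; KE_f = ½(2.031)(5.825)² = 34.45 J.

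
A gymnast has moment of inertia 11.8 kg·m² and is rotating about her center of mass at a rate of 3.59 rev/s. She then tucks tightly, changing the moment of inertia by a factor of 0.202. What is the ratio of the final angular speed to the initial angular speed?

Angular momentum about the spin axis is conserved since the torque about it is zero.
I₂ = 0.202 × 11.8 = 2.384 kg·m².
ω₂/ω₁ = I₁/I₂ = 11.80 / 2.384 = 4.950.

ω₂/ω₁ ≈ 4.95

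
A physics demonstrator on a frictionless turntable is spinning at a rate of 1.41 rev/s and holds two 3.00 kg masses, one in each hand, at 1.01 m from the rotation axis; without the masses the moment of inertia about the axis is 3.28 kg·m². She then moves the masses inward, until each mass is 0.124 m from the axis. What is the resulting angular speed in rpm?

Angular momentum about the spin axis is conserved since the torque about it is zero.
I₁ = 3.28 + 2(3.00)(1.01)² = 9.401 kg·m²; I₂ = 3.28 + 2(3.00)(0.124)² = 3.372 kg·m².
ω₂ = I₁ω₁ / I₂ = (9.401)(1.41 rev/s) / (3.372) = 3.931 rev/s = 235.8 rpm.

ω₂ ≈ 236 rpm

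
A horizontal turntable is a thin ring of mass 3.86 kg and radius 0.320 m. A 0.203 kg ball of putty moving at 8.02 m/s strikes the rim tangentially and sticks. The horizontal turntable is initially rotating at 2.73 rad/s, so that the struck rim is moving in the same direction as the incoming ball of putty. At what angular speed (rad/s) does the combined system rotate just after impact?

|ω_f| ≈ 3.85 rad/s

About the axle the impulsive forces during the collision are internal, so angular momentum about that axis is conserved.
I_p = (3.86)(0.320)² = 0.3953 kg·m². Taking the sense of the ball of putty's angular momentum as positive, L_{ball} = m v R = (0.203)(8.02)(0.320) = 0.5210 kg·m²/s.
L_i = +I_p ω_p + m v R = +(0.3953)(2.73) + 0.5210 = 1.600 kg·m²/s.
After sticking, I_f = I_p + m R² = 0.3953 + (0.203)(0.320)² = 0.4161 kg·m².
ω_f = L_i / I_f = 1.600 / 0.4161 = 3.846 rad/s.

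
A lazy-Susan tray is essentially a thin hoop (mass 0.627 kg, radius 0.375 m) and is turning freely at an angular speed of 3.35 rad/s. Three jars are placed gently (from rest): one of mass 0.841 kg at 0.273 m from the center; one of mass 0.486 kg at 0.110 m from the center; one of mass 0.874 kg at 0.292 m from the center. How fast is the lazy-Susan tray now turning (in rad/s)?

ω_f ≈ 1.28 rad/s

The added mass arrives with no angular momentum about the center, and any external torque about the center is negligible, so the system's angular momentum is conserved.
I_p = (0.627)(0.375)² = 0.08817 kg·m².
Added inertia Σmr² = (0.841)(0.273)² + (0.486)(0.110)² + (0.874)(0.292)² = 0.1431 kg·m²; I_f = 0.08817 + 0.1431 = 0.2313 kg·m².
ω_f = I_p ω_i / I_f = (0.08817)(3.35) / 0.2313 = 1.277 rad/s.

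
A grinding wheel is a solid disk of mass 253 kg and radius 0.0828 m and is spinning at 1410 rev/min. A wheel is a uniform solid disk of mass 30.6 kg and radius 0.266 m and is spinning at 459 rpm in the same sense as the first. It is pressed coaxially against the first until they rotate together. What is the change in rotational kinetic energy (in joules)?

ΔKE ≈ -2390 J

The coupling torques are internal; angular momentum about the shared axis is conserved.
Moments of inertia: I_A = ½(253)(0.0828)² = 0.8673 kg·m²; I_B = ½(30.6)(0.266)² = 1.083 kg·m².
Taking A's sense as positive: L = (0.8673)(1410) + (1.083)(459) = 1720 kg·m²·rpm.
Combined I = 0.8673 + 1.083 = 1.950 kg·m².
ω_f = L / I = 1720 / 1.950 = 882.0 rpm.
KE_i = ½ΣIω² = 10700 J; KE_f = ½(1.950)(92.36)² = 8317 J.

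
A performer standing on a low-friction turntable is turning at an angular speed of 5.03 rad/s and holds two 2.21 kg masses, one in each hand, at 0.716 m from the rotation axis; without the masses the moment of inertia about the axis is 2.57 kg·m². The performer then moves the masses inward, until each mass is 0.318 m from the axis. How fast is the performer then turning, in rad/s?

ω₂ ≈ 8.06 rad/s

With no external torque about the axis, L is conserved: I₁ω₁ = I₂ω₂.
I₁ = 2.57 + 2(2.21)(0.716)² = 4.836 kg·m²; I₂ = 2.57 + 2(2.21)(0.318)² = 3.017 kg·m².
ω₂ = I₁ω₁ / I₂ = (4.836)(5.03 rad/s) / (3.017) = 8.063 rad/s.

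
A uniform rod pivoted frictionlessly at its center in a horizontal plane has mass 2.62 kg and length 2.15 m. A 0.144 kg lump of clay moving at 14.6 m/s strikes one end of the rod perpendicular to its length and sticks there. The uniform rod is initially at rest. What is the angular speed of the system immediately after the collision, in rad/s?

|ω_f| ≈ 1.92 rad/s

About the pivot the impulsive forces during the collision are internal, so angular momentum about that axis is conserved.
I_p = (1/12)(2.62)(2.15)² = 1.009 kg·m². Taking the sense of the lump of clay's angular momentum as positive, L_{lump} = m v R = (0.144)(14.6)(2.15/2) = 2.260 kg·m²/s.
L_i = 0 + 2.260 = 2.260 kg·m²/s.
After sticking, I_f = I_p + m R² = 1.009 + (0.144)(2.15/2)² = 1.176 kg·m².
ω_f = L_i / I_f = 2.260 / 1.176 = 1.922 rad/s.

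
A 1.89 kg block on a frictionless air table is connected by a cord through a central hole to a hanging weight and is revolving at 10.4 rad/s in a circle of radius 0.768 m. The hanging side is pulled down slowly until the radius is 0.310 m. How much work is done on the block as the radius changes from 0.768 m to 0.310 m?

W ≈ 310 J

The constraining force is radial, so m r² ω about the center is conserved.
ω₂ = ω₁ (r₁/r₂)² = (10.4)(0.768/0.310)² = 63.83 rad/s.
W = ΔKE = ½m(v₂² − v₁²) = 309.7 J.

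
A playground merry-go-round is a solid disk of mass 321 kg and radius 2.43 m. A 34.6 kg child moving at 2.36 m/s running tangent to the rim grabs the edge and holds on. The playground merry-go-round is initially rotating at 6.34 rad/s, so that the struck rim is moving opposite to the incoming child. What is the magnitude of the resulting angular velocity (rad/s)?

About the axle the impulsive forces during the collision are internal, so angular momentum about that axis is conserved.
I_p = ½(321)(2.43)² = 947.7 kg·m². Taking the sense of the child's angular momentum as positive, L_{child} = m v R = (34.6)(2.36)(2.43) = 198.4 kg·m²/s.
L_i = −I_p ω_p + m v R = −(947.7)(6.34) + 198.4 = -5810 kg·m²/s.
After sticking, I_f = I_p + m R² = 947.7 + (34.6)(2.43)² = 1152 kg·m².
ω_f = L_i / I_f = -5810 / 1152 = -5.043 rad/s.

|ω_f| ≈ 5.04 rad/s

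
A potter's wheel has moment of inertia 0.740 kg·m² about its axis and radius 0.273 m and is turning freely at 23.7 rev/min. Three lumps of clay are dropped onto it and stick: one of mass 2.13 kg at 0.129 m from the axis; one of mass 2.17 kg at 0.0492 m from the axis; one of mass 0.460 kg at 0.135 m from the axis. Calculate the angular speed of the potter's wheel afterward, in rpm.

ω_f ≈ 22.2 rpm

The added mass arrives with no angular momentum about the axis, and any external torque about the axis is negligible, so the system's angular momentum is conserved.
Added inertia Σmr² = (2.13)(0.129)² + (2.17)(0.0492)² + (0.460)(0.135)² = 0.04908 kg·m²; I_f = 0.7400 + 0.04908 = 0.7891 kg·m².
ω_f = I_p ω_i / I_f = (0.7400)(23.7) / 0.7891 = 22.23 rpm.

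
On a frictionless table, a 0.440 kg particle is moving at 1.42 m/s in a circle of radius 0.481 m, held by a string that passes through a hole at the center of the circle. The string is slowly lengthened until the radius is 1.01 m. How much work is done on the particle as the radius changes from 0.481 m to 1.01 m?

Central (radial) force ⇒ zero torque about the center ⇒ m v r is constant.
v₂ = v₁ r₁ / r₂ = (1.42)(0.481) / (1.01) = 0.6763 m/s.
W = ΔKE = ½m(v₂² − v₁²) = -0.3430 J.

W ≈ -0.343 J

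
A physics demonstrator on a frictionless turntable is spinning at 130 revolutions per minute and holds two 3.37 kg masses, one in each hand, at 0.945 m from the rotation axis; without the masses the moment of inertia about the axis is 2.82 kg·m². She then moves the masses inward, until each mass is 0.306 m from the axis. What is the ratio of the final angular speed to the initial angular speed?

ω₂/ω₁ ≈ 2.56

Angular momentum about the spin axis is conserved since the torque about it is zero.
I₁ = 2.82 + 2(3.37)(0.945)² = 8.839 kg·m²; I₂ = 2.82 + 2(3.37)(0.306)² = 3.451 kg·m².
ω₂/ω₁ = I₁/I₂ = 8.839 / 3.451 = 2.561.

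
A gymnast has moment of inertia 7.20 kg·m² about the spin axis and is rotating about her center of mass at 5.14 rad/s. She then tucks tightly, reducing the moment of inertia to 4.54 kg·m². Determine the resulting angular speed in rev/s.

Angular momentum about the spin axis is conserved since the torque about it is zero.
ω₂ = I₁ω₁ / I₂ = (7.200)(5.14 rad/s) / (4.540) = 8.152 rad/s = 1.297 rev/s.

ω₂ ≈ 1.30 rev/s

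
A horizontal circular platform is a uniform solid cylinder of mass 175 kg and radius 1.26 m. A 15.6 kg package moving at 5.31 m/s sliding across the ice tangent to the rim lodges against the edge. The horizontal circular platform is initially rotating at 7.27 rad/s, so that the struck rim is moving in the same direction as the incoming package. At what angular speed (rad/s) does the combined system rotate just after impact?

|ω_f| ≈ 6.81 rad/s

About the central axle the impulsive forces during the collision are internal, so angular momentum about that axis is conserved.
I_p = ½(175)(1.26)² = 138.9 kg·m². Taking the sense of the package's angular momentum as positive, L_{package} = m v R = (15.6)(5.31)(1.26) = 104.4 kg·m²/s.
L_i = +I_p ω_p + m v R = +(138.9)(7.27) + 104.4 = 1114 kg·m²/s.
After sticking, I_f = I_p + m R² = 138.9 + (15.6)(1.26)² = 163.7 kg·m².
ω_f = L_i / I_f = 1114 / 163.7 = 6.808 rad/s.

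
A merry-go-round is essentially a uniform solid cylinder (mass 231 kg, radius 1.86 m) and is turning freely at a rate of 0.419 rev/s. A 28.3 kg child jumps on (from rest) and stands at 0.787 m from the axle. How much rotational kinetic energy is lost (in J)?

The added mass arrives with no angular momentum about the axle, and any external torque about the axle is negligible, so the system's angular momentum is conserved.
I_p = ½(231)(1.86)² = 399.6 kg·m².
Added inertia Σmr² = (28.3)(0.787)² = 17.53 kg·m²; I_f = 399.6 + 17.53 = 417.1 kg·m².
ω_f = I_p ω_i / I_f = (399.6)(0.419) / 417.1 = 0.4014 rev/s.
KE_i = ½(399.6)(2.633 rad/s)² = 1385 J; KE_f = ½(417.1)(2.522)² = 1327 J.

energy lost ≈ 58.2 J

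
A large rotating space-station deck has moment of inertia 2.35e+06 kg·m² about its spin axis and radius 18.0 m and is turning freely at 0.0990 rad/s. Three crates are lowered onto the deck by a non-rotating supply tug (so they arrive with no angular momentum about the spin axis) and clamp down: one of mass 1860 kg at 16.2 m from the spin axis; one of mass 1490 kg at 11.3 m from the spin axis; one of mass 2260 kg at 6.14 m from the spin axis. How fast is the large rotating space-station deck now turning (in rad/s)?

ω_f ≈ 0.0747 rad/s

The added mass arrives with no angular momentum about the spin axis, and any external torque about the spin axis is negligible, so the system's angular momentum is conserved.
Added inertia Σmr² = (1860)(16.2)² + (1490)(11.3)² + (2260)(6.14)² = 7.636e+05 kg·m²; I_f = 2.350e+06 + 7.636e+05 = 3.114e+06 kg·m².
ω_f = I_p ω_i / I_f = (2.350e+06)(0.0990) / 3.114e+06 = 0.07472 rad/s.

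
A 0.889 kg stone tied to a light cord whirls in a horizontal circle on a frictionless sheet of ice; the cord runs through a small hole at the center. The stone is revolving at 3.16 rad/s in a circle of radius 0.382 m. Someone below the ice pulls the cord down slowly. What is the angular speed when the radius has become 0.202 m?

ω₂ ≈ 11.3 rad/s

The constraining force is radial, so m r² ω about the center is conserved.
ω₂ = ω₁ (r₁/r₂)² = (3.16)(0.382/0.202)² = 11.30 rad/s.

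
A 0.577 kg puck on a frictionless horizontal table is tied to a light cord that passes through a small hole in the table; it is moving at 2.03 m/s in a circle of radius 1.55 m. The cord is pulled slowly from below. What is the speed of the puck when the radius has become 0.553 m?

The only horizontal force on the mass is along the cord (radial), so it exerts no torque about the hole and angular momentum m v r is conserved.
v₂ = v₁ r₁ / r₂ = (2.03)(1.55) / (0.553) = 5.690 m/s.

v₂ ≈ 5.69 m/s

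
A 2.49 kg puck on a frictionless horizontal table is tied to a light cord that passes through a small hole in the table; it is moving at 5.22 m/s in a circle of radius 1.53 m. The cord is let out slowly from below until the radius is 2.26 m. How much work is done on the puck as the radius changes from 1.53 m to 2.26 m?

W ≈ -18.4 J

The only horizontal force on the mass is along the cord (radial), so it exerts no torque about the hole and angular momentum m v r is conserved.
v₂ = v₁ r₁ / r₂ = (5.22)(1.53) / (2.26) = 3.534 m/s.
W = ΔKE = ½m(v₂² − v₁²) = -18.38 J.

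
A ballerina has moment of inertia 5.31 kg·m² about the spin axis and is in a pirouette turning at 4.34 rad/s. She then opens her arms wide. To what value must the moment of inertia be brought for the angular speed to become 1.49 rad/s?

With no external torque about the axis, L is conserved: I₁ω₁ = I₂ω₂.
I₂ = I₁ω₁ / ω₂ = (5.31)(4.34) / (1.49) = 15.47 kg·m².

I₂ ≈ 15.5 kg·m²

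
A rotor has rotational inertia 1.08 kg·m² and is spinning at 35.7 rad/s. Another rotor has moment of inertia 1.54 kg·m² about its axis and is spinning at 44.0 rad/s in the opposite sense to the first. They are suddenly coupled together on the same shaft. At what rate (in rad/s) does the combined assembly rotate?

|ω_f| ≈ 11.1 rad/s

No external torque acts about the common axis, so total angular momentum is conserved.
Taking A's sense as positive: L = (1.080)(35.7) − (1.540)(44.0) = -29.20 kg·m²·rad/s.
Combined I = 1.080 + 1.540 = 2.620 kg·m².
ω_f = L / I = -29.20 / 2.620 = -11.15 rad/s.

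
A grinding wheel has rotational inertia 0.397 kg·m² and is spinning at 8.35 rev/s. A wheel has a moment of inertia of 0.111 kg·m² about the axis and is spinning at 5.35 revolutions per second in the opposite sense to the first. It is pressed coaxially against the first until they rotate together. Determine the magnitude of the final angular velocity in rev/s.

|ω_f| ≈ 5.36 rev/s

No external torque acts about the common axis, so total angular momentum is conserved.
Taking A's sense as positive: L = (0.3970)(8.35) − (0.1110)(5.35) = 2.721 kg·m²·rev/s.
Combined I = 0.3970 + 0.1110 = 0.5080 kg·m².
ω_f = L / I = 2.721 / 0.5080 = 5.356 rev/s.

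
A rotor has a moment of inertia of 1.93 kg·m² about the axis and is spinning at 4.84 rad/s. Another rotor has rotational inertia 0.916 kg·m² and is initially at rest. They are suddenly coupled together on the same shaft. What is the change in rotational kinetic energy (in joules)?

No external torque acts about the common axis, so total angular momentum is conserved.
Taking A's sense as positive: L = (1.930)(4.84) = 9.341 kg·m²·rad/s.
Combined I = 1.930 + 0.9160 = 2.846 kg·m².
ω_f = L / I = 9.341 / 2.846 = 3.282 rad/s.
KE_i = ½ΣIω² = 22.61 J; KE_f = ½(2.846)(3.282)² = 15.33 J.

ΔKE ≈ -7.28 J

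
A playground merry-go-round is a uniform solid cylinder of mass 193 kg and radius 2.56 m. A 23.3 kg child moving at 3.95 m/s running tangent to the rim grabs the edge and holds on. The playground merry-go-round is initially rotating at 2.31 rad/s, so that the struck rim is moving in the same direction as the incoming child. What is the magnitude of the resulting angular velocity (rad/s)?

About the axle the impulsive forces during the collision are internal, so angular momentum about that axis is conserved.
I_p = ½(193)(2.56)² = 632.4 kg·m². Taking the sense of the child's angular momentum as positive, L_{child} = m v R = (23.3)(3.95)(2.56) = 235.6 kg·m²/s.
L_i = +I_p ω_p + m v R = +(632.4)(2.31) + 235.6 = 1697 kg·m²/s.
After sticking, I_f = I_p + m R² = 632.4 + (23.3)(2.56)² = 785.1 kg·m².
ω_f = L_i / I_f = 1697 / 785.1 = 2.161 rad/s.

|ω_f| ≈ 2.16 rad/s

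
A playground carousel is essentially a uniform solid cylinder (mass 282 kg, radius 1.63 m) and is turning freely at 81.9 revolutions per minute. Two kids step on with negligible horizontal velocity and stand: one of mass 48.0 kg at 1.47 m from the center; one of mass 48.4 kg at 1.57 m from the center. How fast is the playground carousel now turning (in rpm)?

ω_f ≈ 51.3 rpm

No external torque acts about the center; L_before = L_after.
I_p = ½(282)(1.63)² = 374.6 kg·m².
Added inertia Σmr² = (48.0)(1.47)² + (48.4)(1.57)² = 223.0 kg·m²; I_f = 374.6 + 223.0 = 597.6 kg·m².
ω_f = I_p ω_i / I_f = (374.6)(81.9) / 597.6 = 51.34 rpm.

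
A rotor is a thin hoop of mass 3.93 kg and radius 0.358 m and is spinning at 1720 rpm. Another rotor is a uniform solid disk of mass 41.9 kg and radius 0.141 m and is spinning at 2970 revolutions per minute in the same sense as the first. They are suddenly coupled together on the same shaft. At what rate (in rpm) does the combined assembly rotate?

|ω_f| ≈ 2290 rpm

The coupling torques are internal; angular momentum about the shared axis is conserved.
Moments of inertia: I_A = (3.93)(0.358)² = 0.5037 kg·m²; I_B = ½(41.9)(0.141)² = 0.4165 kg·m².
Taking A's sense as positive: L = (0.5037)(1720) + (0.4165)(2970) = 2103 kg·m²·rpm.
Combined I = 0.5037 + 0.4165 = 0.9202 kg·m².
ω_f = L / I = 2103 / 0.9202 = 2286 rpm.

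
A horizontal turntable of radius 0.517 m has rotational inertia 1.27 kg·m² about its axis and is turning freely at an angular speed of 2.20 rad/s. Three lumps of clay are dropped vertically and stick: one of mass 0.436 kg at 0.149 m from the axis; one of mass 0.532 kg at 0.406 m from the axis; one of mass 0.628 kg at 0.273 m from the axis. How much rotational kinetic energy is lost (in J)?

energy lost ≈ 0.313 J

The added mass arrives with no angular momentum about the axis, and any external torque about the axis is negligible, so the system's angular momentum is conserved.
Added inertia Σmr² = (0.436)(0.149)² + (0.532)(0.406)² + (0.628)(0.273)² = 0.1442 kg·m²; I_f = 1.270 + 0.1442 = 1.414 kg·m².
ω_f = I_p ω_i / I_f = (1.270)(2.20) / 1.414 = 1.976 rad/s.
KE_i = ½(1.270)(2.200 rad/s)² = 3.073 J; KE_f = ½(1.414)(1.976)² = 2.760 J.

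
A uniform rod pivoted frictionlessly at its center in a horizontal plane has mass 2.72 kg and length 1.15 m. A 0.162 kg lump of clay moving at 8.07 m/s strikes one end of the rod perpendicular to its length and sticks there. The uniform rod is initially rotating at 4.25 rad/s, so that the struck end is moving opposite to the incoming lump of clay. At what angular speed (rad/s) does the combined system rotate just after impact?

The axle reaction passes through the pivot and exerts no torque about it; angular momentum about the pivot is conserved through the impact.
I_p = (1/12)(2.72)(1.15)² = 0.2998 kg·m². Taking the sense of the lump of clay's angular momentum as positive, L_{lump} = m v R = (0.162)(8.07)(1.15/2) = 0.7517 kg·m²/s.
L_i = −I_p ω_p + m v R = −(0.2998)(4.25) + 0.7517 = -0.5223 kg·m²/s.
After sticking, I_f = I_p + m R² = 0.2998 + (0.162)(1.15/2)² = 0.3533 kg·m².
ω_f = L_i / I_f = -0.5223 / 0.3533 = -1.478 rad/s.

|ω_f| ≈ 1.48 rad/s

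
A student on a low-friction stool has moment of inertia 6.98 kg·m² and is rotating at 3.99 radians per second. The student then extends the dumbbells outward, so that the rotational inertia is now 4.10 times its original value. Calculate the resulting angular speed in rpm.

ω₂ ≈ 9.29 rpm

No external torque acts about the spin axis, so angular momentum is conserved.
I₂ = 4.10 × 6.98 = 28.62 kg·m².
ω₂ = I₁ω₁ / I₂ = (6.980)(3.99 rad/s) / (28.62) = 0.9732 rad/s = 9.293 rpm.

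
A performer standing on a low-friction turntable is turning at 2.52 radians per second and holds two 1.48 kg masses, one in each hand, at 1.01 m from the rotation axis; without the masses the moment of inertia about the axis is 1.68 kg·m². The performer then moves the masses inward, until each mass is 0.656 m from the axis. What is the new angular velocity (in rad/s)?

No external torque acts about the spin axis, so angular momentum is conserved.
I₁ = 1.68 + 2(1.48)(1.01)² = 4.699 kg·m²; I₂ = 1.68 + 2(1.48)(0.656)² = 2.954 kg·m².
ω₂ = I₁ω₁ / I₂ = (4.699)(2.52 rad/s) / (2.954) = 4.009 rad/s.

ω₂ ≈ 4.01 rad/s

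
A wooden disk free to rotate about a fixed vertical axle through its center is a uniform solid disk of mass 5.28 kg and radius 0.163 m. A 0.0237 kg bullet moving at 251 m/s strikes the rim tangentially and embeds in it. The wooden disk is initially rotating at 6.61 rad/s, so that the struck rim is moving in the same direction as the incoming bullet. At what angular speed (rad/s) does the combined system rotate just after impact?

About the axle the impulsive forces during the collision are internal, so angular momentum about that axis is conserved.
I_p = ½(5.28)(0.163)² = 0.07014 kg·m². Taking the sense of the bullet's angular momentum as positive, L_{bullet} = m v R = (0.0237)(251)(0.163) = 0.9696 kg·m²/s.
L_i = +I_p ω_p + m v R = +(0.07014)(6.61) + 0.9696 = 1.433 kg·m²/s.
After sticking, I_f = I_p + m R² = 0.07014 + (0.0237)(0.163)² = 0.07077 kg·m².
ω_f = L_i / I_f = 1.433 / 0.07077 = 20.25 rad/s.

|ω_f| ≈ 20.3 rad/s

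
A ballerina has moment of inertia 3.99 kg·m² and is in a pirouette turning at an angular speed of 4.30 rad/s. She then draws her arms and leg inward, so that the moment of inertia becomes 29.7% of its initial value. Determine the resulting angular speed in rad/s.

No external torque acts about the spin axis, so angular momentum is conserved.
I₂ = 0.297 × 3.99 = 1.185 kg·m².
ω₂ = I₁ω₁ / I₂ = (3.990)(4.30 rad/s) / (1.185) = 14.48 rad/s.

ω₂ ≈ 14.5 rad/s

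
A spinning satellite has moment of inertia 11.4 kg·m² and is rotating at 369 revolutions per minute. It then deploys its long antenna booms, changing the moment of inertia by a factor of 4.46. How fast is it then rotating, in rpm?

ω₂ ≈ 82.7 rpm

With no external torque about the axis, L is conserved: I₁ω₁ = I₂ω₂.
I₂ = 4.46 × 11.4 = 50.84 kg·m².
ω₂ = I₁ω₁ / I₂ = (11.40)(369 rpm) / (50.84) = 82.74 rpm.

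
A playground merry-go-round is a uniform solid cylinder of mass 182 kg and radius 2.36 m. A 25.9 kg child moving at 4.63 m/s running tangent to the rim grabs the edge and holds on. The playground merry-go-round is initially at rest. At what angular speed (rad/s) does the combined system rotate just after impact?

|ω_f| ≈ 0.435 rad/s

The axle reaction passes through the axle and exerts no torque about it; angular momentum about the axle is conserved through the impact.
I_p = ½(182)(2.36)² = 506.8 kg·m². Taking the sense of the child's angular momentum as positive, L_{child} = m v R = (25.9)(4.63)(2.36) = 283.0 kg·m²/s.
L_i = 0 + 283.0 = 283.0 kg·m²/s.
After sticking, I_f = I_p + m R² = 506.8 + (25.9)(2.36)² = 651.1 kg·m².
ω_f = L_i / I_f = 283.0 / 651.1 = 0.4347 rad/s.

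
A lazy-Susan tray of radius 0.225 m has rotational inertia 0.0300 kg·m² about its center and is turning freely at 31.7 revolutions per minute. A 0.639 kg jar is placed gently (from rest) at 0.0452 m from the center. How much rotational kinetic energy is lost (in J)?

energy lost ≈ 0.00689 J

No external torque acts about the center; L_before = L_after.
Added inertia Σmr² = (0.639)(0.0452)² = 0.001306 kg·m²; I_f = 0.03000 + 0.001306 = 0.03131 kg·m².
ω_f = I_p ω_i / I_f = (0.03000)(31.7) / 0.03131 = 30.38 rpm.
KE_i = ½(0.03000)(3.320 rad/s)² = 0.1653 J; KE_f = ½(0.03131)(3.181)² = 0.1584 J.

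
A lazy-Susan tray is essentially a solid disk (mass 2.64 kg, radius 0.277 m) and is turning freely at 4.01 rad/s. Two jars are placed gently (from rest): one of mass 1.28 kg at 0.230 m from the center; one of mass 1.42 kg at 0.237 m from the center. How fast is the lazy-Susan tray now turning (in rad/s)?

ω_f ≈ 1.63 rad/s

The added mass arrives with no angular momentum about the center, and any external torque about the center is negligible, so the system's angular momentum is conserved.
I_p = ½(2.64)(0.277)² = 0.1013 kg·m².
Added inertia Σmr² = (1.28)(0.230)² + (1.42)(0.237)² = 0.1475 kg·m²; I_f = 0.1013 + 0.1475 = 0.2488 kg·m².
ω_f = I_p ω_i / I_f = (0.1013)(4.01) / 0.2488 = 1.633 rad/s.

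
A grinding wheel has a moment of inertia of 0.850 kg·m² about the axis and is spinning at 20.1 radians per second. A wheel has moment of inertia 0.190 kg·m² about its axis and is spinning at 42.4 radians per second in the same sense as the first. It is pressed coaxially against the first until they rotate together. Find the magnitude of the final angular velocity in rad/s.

|ω_f| ≈ 24.2 rad/s

The coupling torques are internal; angular momentum about the shared axis is conserved.
Taking A's sense as positive: L = (0.8500)(20.1) + (0.1900)(42.4) = 25.14 kg·m²·rad/s.
Combined I = 0.8500 + 0.1900 = 1.040 kg·m².
ω_f = L / I = 25.14 / 1.040 = 24.17 rad/s.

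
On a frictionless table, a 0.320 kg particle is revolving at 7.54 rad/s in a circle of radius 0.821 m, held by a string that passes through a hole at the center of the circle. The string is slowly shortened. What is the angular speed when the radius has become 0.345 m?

ω₂ ≈ 42.7 rad/s

The constraining force is radial, so m r² ω about the center is conserved.
ω₂ = ω₁ (r₁/r₂)² = (7.54)(0.821/0.345)² = 42.70 rad/s.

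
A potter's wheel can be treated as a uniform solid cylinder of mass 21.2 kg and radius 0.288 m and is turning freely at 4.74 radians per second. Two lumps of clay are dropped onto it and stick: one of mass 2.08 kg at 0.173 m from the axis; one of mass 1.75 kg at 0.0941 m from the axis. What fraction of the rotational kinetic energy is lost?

The added mass arrives with no angular momentum about the axis, and any external torque about the axis is negligible, so the system's angular momentum is conserved.
I_p = ½(21.2)(0.288)² = 0.8792 kg·m².
Added inertia Σmr² = (2.08)(0.173)² + (1.75)(0.0941)² = 0.07775 kg·m²; I_f = 0.8792 + 0.07775 = 0.9570 kg·m².
ω_f = I_p ω_i / I_f = (0.8792)(4.74) / 0.9570 = 4.355 rad/s.
KE_i = ½(0.8792)(4.740 rad/s)² = 9.877 J; KE_f = ½(0.9570)(4.355)² = 9.074 J.
Fraction lost = 0.08125.

fraction ≈ 0.0812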